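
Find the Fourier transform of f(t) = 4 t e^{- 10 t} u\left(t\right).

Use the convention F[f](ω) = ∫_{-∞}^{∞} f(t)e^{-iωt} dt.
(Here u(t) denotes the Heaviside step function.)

F(ω) = \frac{4}{\left(i \omega + 10\right)^{2}}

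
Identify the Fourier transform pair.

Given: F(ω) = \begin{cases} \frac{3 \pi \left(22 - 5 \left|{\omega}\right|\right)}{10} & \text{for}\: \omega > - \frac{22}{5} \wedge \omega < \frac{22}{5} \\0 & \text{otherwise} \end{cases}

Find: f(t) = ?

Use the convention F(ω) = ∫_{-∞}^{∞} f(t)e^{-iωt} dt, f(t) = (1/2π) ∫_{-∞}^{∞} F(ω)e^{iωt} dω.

f(t) = \frac{3 \sin^{2}{\left(\frac{11 t}{5} \right)}}{t^{2}}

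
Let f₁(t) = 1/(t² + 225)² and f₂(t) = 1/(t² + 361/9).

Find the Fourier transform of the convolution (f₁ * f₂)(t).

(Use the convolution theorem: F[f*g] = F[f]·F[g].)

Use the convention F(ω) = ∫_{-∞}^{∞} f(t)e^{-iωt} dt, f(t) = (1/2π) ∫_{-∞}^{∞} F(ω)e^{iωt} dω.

F[f₁*f₂](ω) = \frac{\pi^{2} \left(15 \left|{\omega}\right| + 1\right) e^{- \frac{64 \left|{\omega}\right|}{3}}}{42750}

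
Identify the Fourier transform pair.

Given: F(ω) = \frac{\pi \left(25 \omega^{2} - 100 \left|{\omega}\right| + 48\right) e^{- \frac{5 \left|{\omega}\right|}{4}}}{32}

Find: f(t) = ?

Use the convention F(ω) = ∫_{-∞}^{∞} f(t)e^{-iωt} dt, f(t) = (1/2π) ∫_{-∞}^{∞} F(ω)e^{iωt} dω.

f(t) = \frac{5 t^{4}}{\left(t^{2} + \frac{25}{16}\right)^{3}}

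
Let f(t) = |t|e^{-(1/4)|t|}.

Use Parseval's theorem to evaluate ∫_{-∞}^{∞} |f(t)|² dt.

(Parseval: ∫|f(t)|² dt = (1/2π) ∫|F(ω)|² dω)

∫|f(t)|² dt = 32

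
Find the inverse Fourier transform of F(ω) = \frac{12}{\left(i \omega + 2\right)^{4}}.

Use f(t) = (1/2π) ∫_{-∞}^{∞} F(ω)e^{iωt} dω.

f(t) = 2 t^{3} e^{- 2 t} u\left(t\right)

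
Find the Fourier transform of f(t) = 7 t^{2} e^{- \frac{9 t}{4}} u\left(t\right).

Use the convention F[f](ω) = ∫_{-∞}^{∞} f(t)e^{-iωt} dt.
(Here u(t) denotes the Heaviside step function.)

F(ω) = \frac{896}{\left(4 i \omega + 9\right)^{3}}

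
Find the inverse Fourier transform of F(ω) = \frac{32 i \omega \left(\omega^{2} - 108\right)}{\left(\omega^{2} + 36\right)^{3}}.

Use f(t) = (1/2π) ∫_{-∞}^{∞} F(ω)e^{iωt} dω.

f(t) = 8 t e^{- 6 \left|{t}\right|} \left|{t}\right|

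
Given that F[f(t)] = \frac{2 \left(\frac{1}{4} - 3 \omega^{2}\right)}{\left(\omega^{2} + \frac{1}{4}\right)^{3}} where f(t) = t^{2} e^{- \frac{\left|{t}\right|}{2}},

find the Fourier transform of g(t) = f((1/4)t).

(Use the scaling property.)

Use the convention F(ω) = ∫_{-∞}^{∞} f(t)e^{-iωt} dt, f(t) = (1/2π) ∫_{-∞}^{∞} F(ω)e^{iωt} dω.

F[g](ω) = \frac{128 \left(1 - 192 \omega^{2}\right)}{\left(64 \omega^{2} + 1\right)^{3}}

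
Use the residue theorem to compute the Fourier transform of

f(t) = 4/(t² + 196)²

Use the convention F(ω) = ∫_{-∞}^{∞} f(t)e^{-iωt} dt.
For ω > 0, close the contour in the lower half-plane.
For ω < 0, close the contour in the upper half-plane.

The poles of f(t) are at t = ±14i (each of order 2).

Let g(z) = f(z)e^{-iωz}; for large |z| the factor e^{-iωz} decays in the lower half-plane when ω > 0 and in the upper half-plane when ω < 0.

Case ω > 0 (lower half-plane, clockwise contour ⇒ F(ω) = -2πi·ΣRes):
  Res_{z = - 14 i} g(z) = \frac{i \left(14 \omega + 1\right) e^{- 14 \omega}}{2744} (pole of order 2)
  F(ω) = -2πi·ΣRes = \frac{\pi \left(14 \omega + 1\right) e^{- 14 \omega}}{1372}

Case ω < 0 (upper half-plane, counterclockwise contour ⇒ F(ω) = +2πi·ΣRes):
  Res_{z = 14 i} g(z) = \frac{i \left(14 \omega - 1\right) e^{14 \omega}}{2744} (pole of order 2)
  F(ω) = 2πi·ΣRes = \frac{\pi \left(1 - 14 \omega\right) e^{14 \omega}}{1372}

Both cases combine into a single formula in |ω|:

F(ω) = \frac{\pi \left(14 \left|{\omega}\right| + 1\right) e^{- 14 \left|{\omega}\right|}}{1372}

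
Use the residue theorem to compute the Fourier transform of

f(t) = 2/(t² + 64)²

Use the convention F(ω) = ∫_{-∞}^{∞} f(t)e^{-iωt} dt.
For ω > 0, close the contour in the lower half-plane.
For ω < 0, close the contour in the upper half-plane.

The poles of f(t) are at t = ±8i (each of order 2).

Let g(z) = f(z)e^{-iωz}; for large |z| the factor e^{-iωz} decays in the lower half-plane when ω > 0 and in the upper half-plane when ω < 0.

Case ω > 0 (lower half-plane, clockwise contour ⇒ F(ω) = -2πi·ΣRes):
  Res_{z = - 8 i} g(z) = \frac{i \left(8 \omega + 1\right) e^{- 8 \omega}}{1024} (pole of order 2)
  F(ω) = -2πi·ΣRes = \frac{\pi \left(8 \omega + 1\right) e^{- 8 \omega}}{512}

Case ω < 0 (upper half-plane, counterclockwise contour ⇒ F(ω) = +2πi·ΣRes):
  Res_{z = 8 i} g(z) = \frac{i \left(8 \omega - 1\right) e^{8 \omega}}{1024} (pole of order 2)
  F(ω) = 2πi·ΣRes = \frac{\pi \left(1 - 8 \omega\right) e^{8 \omega}}{512}

Both cases combine into a single formula in |ω|:

F(ω) = \frac{\pi \left(8 \left|{\omega}\right| + 1\right) e^{- 8 \left|{\omega}\right|}}{512}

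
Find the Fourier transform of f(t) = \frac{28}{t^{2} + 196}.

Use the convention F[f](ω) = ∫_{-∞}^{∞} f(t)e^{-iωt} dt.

F(ω) = 2 \pi e^{- 14 \left|{\omega}\right|}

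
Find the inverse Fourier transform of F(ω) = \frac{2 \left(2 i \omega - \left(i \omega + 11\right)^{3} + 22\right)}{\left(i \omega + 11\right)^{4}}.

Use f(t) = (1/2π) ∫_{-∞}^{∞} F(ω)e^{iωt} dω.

f(t) = 2 \left(t^{2} - 1\right) e^{- 11 t} u\left(t\right)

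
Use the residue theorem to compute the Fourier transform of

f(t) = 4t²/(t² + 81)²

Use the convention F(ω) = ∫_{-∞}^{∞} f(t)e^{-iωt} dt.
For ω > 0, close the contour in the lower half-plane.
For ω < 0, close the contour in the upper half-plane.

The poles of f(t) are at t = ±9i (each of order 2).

Let g(z) = f(z)e^{-iωz}; for large |z| the factor e^{-iωz} decays in the lower half-plane when ω > 0 and in the upper half-plane when ω < 0.

Case ω > 0 (lower half-plane, clockwise contour ⇒ F(ω) = -2πi·ΣRes):
  Res_{z = - 9 i} g(z) = i \left(\frac{1}{9} - \omega\right) e^{- 9 \omega} (pole of order 2)
  F(ω) = -2πi·ΣRes = \frac{2 \pi \left(1 - 9 \omega\right) e^{- 9 \omega}}{9}

Case ω < 0 (upper half-plane, counterclockwise contour ⇒ F(ω) = +2πi·ΣRes):
  Res_{z = 9 i} g(z) = i \left(- \omega - \frac{1}{9}\right) e^{9 \omega} (pole of order 2)
  F(ω) = 2πi·ΣRes = \frac{2 \pi \left(9 \omega + 1\right) e^{9 \omega}}{9}

Both cases combine into a single formula in |ω|:

F(ω) = \frac{2 \pi \left(1 - 9 \left|{\omega}\right|\right) e^{- 9 \left|{\omega}\right|}}{9}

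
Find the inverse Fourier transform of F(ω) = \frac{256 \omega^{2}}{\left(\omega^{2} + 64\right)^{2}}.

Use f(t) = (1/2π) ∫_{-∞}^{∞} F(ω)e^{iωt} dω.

f(t) = 8 \left(1 - 8 \left|{t}\right|\right) e^{- 8 \left|{t}\right|}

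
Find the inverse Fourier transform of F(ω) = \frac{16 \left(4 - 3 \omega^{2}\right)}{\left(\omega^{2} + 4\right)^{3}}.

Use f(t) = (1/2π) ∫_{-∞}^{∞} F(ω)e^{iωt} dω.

f(t) = 2 t^{2} e^{- 2 \left|{t}\right|}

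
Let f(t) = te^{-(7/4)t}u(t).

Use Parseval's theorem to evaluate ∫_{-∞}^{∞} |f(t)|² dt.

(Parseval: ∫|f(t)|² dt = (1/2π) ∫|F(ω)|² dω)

∫|f(t)|² dt = \frac{16}{343}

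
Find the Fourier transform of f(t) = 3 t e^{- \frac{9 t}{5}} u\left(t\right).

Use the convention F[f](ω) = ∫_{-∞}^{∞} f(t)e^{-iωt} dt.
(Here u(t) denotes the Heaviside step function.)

F(ω) = \frac{75}{\left(5 i \omega + 9\right)^{2}}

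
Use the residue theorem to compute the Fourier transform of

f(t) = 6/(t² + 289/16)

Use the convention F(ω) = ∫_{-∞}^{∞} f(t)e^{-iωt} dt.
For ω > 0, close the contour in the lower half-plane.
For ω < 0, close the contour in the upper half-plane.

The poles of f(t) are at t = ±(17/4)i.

Let g(z) = f(z)e^{-iωz}; for large |z| the factor e^{-iωz} decays in the lower half-plane when ω > 0 and in the upper half-plane when ω < 0.

Case ω > 0 (lower half-plane, clockwise contour ⇒ F(ω) = -2πi·ΣRes):
  Res_{z = - \frac{17 i}{4}} g(z) = \frac{12 i e^{- \frac{17 \omega}{4}}}{17}
  F(ω) = -2πi·ΣRes = \frac{24 \pi e^{- \frac{17 \omega}{4}}}{17}

Case ω < 0 (upper half-plane, counterclockwise contour ⇒ F(ω) = +2πi·ΣRes):
  Res_{z = \frac{17 i}{4}} g(z) = - \frac{12 i e^{\frac{17 \omega}{4}}}{17}
  F(ω) = 2πi·ΣRes = \frac{24 \pi e^{\frac{17 \omega}{4}}}{17}

Both cases combine into a single formula in |ω|:

F(ω) = \frac{24 \pi e^{- \frac{17 \left|{\omega}\right|}{4}}}{17}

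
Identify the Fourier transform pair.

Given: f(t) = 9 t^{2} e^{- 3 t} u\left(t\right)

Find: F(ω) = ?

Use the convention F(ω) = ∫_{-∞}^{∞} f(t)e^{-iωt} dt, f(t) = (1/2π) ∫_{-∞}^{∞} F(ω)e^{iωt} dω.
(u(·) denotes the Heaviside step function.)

F(ω) = \frac{18}{\left(i \omega + 3\right)^{3}}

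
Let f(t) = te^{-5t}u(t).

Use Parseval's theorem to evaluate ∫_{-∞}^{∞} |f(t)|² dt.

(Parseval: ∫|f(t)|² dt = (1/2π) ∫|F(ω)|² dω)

∫|f(t)|² dt = \frac{1}{500}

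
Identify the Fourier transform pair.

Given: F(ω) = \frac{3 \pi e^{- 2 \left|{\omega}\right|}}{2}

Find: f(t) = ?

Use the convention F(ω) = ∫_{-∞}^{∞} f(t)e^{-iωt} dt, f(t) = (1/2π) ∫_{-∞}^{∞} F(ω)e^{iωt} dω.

f(t) = \frac{3}{t^{2} + 4}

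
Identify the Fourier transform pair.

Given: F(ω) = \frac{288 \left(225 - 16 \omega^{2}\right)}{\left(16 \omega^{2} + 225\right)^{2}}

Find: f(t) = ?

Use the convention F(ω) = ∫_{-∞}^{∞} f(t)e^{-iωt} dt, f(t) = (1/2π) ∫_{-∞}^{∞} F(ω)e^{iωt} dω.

f(t) = 9 e^{- \frac{15 \left|{t}\right|}{4}} \left|{t}\right|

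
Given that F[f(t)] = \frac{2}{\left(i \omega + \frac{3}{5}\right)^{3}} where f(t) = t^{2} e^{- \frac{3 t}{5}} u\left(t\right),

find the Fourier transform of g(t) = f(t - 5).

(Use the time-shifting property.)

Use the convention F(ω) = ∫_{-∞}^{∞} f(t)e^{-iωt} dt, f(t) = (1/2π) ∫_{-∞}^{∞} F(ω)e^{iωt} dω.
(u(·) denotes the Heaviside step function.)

F[g](ω) = \frac{250 e^{- 5 i \omega}}{\left(5 i \omega + 3\right)^{3}}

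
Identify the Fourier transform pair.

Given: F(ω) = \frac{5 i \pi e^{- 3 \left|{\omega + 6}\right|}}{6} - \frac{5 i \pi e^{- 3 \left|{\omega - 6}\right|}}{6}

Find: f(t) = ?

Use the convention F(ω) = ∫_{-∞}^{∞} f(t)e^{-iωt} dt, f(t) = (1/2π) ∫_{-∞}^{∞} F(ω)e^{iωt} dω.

f(t) = \frac{5 \sin{\left(6 t \right)}}{t^{2} + 9}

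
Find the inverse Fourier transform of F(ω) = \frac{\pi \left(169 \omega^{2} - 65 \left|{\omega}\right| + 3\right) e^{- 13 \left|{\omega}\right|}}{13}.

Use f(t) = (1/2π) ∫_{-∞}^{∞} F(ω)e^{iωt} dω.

f(t) = \frac{8 t^{4}}{\left(t^{2} + 169\right)^{3}}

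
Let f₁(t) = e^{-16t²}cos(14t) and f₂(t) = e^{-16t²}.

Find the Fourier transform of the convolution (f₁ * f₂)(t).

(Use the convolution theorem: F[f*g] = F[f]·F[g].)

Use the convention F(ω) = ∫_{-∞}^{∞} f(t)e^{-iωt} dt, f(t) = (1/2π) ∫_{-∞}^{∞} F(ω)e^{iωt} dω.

F[f₁*f₂](ω) = \frac{\pi \left(e^{\frac{7 \omega}{8}} + 1\right) e^{- \frac{\omega^{2}}{32} - \frac{7 \omega}{16} - \frac{49}{16}}}{32}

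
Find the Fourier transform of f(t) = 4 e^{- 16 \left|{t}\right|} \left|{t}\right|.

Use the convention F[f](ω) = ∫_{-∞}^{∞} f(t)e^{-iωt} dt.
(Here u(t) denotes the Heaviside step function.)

F(ω) = \frac{8 \left(256 - \omega^{2}\right)}{\left(\omega^{2} + 256\right)^{2}}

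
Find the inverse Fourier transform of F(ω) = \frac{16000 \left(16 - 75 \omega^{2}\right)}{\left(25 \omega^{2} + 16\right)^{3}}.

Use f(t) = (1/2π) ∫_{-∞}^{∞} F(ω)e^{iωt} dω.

f(t) = 8 t^{2} e^{- \frac{4 \left|{t}\right|}{5}}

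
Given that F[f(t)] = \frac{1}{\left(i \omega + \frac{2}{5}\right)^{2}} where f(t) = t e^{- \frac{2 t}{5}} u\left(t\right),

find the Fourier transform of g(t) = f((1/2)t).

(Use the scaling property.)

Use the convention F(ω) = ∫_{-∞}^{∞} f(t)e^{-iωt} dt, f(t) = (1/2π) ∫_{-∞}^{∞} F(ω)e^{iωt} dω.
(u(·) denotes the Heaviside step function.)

F[g](ω) = \frac{25}{2 \left(5 i \omega + 1\right)^{2}}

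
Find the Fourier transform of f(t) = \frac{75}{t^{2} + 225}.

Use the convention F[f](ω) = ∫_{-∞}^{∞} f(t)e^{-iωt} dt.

F(ω) = 5 \pi e^{- 15 \left|{\omega}\right|}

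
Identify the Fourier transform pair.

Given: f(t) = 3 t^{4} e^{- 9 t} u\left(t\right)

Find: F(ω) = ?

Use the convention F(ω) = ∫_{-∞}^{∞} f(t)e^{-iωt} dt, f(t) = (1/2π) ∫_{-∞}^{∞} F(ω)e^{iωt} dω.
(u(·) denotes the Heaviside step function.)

F(ω) = \frac{72}{\left(i \omega + 9\right)^{5}}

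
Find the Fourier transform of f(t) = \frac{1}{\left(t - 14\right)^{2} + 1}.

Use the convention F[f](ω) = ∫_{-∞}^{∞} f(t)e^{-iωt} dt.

F(ω) = \pi e^{- 14 i \omega - \left|{\omega}\right|}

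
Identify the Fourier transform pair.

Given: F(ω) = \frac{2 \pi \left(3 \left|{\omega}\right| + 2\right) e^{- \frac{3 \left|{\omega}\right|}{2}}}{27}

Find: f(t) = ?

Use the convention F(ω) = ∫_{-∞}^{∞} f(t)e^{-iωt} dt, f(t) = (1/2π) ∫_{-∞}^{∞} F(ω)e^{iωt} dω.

f(t) = \frac{1}{\left(t^{2} + \frac{9}{4}\right)^{2}}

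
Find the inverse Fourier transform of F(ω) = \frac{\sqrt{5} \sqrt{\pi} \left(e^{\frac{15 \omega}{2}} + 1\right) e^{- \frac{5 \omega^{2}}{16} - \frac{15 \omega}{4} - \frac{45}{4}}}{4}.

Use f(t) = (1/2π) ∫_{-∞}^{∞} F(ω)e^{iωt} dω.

f(t) = e^{- \frac{4 t^{2}}{5}} \cos{\left(6 t \right)}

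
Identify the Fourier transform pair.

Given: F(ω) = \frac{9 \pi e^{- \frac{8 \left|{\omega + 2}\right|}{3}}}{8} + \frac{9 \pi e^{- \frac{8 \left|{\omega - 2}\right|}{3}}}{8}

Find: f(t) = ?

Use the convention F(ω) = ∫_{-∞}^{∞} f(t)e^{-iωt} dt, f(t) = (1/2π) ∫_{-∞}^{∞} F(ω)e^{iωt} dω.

f(t) = \frac{6 \cos{\left(2 t \right)}}{t^{2} + \frac{64}{9}}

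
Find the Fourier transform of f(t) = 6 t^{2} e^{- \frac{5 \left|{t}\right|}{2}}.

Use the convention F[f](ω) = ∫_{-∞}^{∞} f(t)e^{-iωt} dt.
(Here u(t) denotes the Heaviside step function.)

F(ω) = \frac{960 \left(25 - 12 \omega^{2}\right)}{\left(4 \omega^{2} + 25\right)^{3}}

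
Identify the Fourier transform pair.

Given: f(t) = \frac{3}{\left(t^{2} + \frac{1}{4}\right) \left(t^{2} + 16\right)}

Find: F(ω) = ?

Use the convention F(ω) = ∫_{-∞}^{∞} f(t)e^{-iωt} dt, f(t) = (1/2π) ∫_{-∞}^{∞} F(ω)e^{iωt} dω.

F(ω) = - \frac{\pi e^{- 4 \left|{\omega}\right|}}{21} + \frac{8 \pi e^{- \frac{\left|{\omega}\right|}{2}}}{21}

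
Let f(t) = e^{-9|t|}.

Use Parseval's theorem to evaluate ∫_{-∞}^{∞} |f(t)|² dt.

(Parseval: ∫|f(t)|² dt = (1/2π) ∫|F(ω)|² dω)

∫|f(t)|² dt = \frac{1}{9}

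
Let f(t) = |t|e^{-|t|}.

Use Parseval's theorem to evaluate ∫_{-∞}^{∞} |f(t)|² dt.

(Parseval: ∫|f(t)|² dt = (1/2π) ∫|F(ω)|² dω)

∫|f(t)|² dt = \frac{1}{2}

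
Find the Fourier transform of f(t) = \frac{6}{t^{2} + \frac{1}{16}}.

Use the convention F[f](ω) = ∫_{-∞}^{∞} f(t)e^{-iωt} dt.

F(ω) = 24 \pi e^{- \frac{\left|{\omega}\right|}{4}}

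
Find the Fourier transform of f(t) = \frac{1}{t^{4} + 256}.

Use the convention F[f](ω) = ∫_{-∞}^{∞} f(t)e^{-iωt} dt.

F(ω) = \frac{\pi e^{- 2 \sqrt{2} \left|{\omega}\right|} \sin{\left(2 \sqrt{2} \left|{\omega}\right| + \frac{\pi}{4} \right)}}{64}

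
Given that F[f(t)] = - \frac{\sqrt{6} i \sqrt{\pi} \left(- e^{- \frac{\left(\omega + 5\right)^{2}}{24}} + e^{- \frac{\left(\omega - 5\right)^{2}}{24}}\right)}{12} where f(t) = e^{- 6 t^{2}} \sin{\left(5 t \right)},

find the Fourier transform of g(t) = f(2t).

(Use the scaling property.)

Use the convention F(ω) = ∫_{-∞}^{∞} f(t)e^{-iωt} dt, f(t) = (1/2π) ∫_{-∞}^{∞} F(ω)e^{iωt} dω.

F[g](ω) = \frac{\sqrt{6} i \sqrt{\pi} \left(1 - e^{\frac{5 \omega}{12}}\right) e^{- \frac{\omega^{2}}{96} - \frac{5 \omega}{24} - \frac{25}{24}}}{24}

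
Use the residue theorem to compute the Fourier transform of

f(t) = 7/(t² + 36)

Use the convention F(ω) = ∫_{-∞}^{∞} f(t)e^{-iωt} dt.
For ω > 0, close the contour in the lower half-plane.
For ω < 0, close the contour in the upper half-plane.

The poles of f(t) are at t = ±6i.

Let g(z) = f(z)e^{-iωz}; for large |z| the factor e^{-iωz} decays in the lower half-plane when ω > 0 and in the upper half-plane when ω < 0.

Case ω > 0 (lower half-plane, clockwise contour ⇒ F(ω) = -2πi·ΣRes):
  Res_{z = - 6 i} g(z) = \frac{7 i e^{- 6 \omega}}{12}
  F(ω) = -2πi·ΣRes = \frac{7 \pi e^{- 6 \omega}}{6}

Case ω < 0 (upper half-plane, counterclockwise contour ⇒ F(ω) = +2πi·ΣRes):
  Res_{z = 6 i} g(z) = - \frac{7 i e^{6 \omega}}{12}
  F(ω) = 2πi·ΣRes = \frac{7 \pi e^{6 \omega}}{6}

Both cases combine into a single formula in |ω|:

F(ω) = \frac{7 \pi e^{- 6 \left|{\omega}\right|}}{6}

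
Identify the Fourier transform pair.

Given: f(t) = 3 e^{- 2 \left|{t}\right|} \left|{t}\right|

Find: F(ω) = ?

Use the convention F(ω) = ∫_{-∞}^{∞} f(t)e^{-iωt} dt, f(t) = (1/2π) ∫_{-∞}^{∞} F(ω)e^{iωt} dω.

F(ω) = \frac{6 \left(4 - \omega^{2}\right)}{\left(\omega^{2} + 4\right)^{2}}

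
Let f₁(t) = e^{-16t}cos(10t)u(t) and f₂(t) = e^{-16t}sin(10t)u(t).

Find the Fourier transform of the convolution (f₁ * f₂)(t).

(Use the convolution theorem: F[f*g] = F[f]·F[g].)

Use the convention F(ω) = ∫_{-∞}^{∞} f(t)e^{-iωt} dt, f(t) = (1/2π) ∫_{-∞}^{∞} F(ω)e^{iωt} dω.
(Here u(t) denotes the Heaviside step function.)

F[f₁*f₂](ω) = \frac{10 \left(i \omega + 16\right)}{\left(\left(i \omega + 16\right)^{2} + 100\right)^{2}}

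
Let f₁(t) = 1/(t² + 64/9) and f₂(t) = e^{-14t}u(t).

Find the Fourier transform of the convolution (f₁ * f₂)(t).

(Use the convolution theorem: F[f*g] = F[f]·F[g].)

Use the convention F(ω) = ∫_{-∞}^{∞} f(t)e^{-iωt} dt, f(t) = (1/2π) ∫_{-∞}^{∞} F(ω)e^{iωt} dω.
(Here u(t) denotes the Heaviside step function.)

F[f₁*f₂](ω) = \frac{3 \pi e^{- \frac{8 \left|{\omega}\right|}{3}}}{8 \left(i \omega + 14\right)}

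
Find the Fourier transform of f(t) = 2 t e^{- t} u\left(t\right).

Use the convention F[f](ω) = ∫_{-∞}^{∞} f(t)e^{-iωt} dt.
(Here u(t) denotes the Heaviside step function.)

F(ω) = \frac{2}{\left(i \omega + 1\right)^{2}}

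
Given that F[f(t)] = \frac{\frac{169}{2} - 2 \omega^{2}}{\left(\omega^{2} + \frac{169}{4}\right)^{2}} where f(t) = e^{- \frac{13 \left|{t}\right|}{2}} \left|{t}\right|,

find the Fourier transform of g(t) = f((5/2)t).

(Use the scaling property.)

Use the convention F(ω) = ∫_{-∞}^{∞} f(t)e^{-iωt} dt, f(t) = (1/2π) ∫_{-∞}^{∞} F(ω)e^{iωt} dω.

F[g](ω) = \frac{80 \left(4225 - 16 \omega^{2}\right)}{\left(16 \omega^{2} + 4225\right)^{2}}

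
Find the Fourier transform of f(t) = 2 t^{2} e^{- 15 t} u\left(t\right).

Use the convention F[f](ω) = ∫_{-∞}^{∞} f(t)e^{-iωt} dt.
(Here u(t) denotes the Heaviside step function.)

F(ω) = \frac{4}{\left(i \omega + 15\right)^{3}}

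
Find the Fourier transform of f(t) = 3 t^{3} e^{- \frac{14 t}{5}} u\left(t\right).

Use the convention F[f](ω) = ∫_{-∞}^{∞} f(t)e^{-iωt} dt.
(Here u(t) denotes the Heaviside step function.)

F(ω) = \frac{11250}{\left(5 i \omega + 14\right)^{4}}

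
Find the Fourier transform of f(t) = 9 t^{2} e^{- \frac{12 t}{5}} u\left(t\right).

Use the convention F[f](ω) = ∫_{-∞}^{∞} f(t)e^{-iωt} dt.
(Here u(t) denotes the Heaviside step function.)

F(ω) = \frac{2250}{\left(5 i \omega + 12\right)^{3}}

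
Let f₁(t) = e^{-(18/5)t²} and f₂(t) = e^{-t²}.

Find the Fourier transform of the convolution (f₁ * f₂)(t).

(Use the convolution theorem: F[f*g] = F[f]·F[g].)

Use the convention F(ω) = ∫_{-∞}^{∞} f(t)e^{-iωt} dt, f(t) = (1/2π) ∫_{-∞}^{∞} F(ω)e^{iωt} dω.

F[f₁*f₂](ω) = \frac{\sqrt{10} \pi e^{- \frac{23 \omega^{2}}{72}}}{6}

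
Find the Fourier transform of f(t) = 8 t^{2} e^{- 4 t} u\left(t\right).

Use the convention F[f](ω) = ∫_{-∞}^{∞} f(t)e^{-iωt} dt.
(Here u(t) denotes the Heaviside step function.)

F(ω) = \frac{16}{\left(i \omega + 4\right)^{3}}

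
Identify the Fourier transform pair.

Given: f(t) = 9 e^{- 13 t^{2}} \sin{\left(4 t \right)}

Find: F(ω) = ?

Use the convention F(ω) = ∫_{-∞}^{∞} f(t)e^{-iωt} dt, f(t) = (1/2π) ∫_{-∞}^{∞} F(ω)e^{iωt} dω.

F(ω) = \frac{9 \sqrt{13} i \sqrt{\pi} \left(1 - e^{\frac{4 \omega}{13}}\right) e^{- \frac{\omega^{2}}{52} - \frac{2 \omega}{13} - \frac{4}{13}}}{26}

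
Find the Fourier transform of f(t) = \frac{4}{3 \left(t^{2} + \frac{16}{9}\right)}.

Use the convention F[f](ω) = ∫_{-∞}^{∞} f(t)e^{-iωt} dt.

F(ω) = \pi e^{- \frac{4 \left|{\omega}\right|}{3}}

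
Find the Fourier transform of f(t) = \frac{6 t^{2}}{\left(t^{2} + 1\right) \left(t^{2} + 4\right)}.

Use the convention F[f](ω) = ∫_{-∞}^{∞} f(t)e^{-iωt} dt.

F(ω) = 2 \pi \left(2 - e^{\left|{\omega}\right|}\right) e^{- 2 \left|{\omega}\right|}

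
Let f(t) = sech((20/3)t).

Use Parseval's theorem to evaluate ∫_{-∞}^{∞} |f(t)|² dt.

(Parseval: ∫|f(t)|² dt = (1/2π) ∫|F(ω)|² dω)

∫|f(t)|² dt = \frac{3}{10}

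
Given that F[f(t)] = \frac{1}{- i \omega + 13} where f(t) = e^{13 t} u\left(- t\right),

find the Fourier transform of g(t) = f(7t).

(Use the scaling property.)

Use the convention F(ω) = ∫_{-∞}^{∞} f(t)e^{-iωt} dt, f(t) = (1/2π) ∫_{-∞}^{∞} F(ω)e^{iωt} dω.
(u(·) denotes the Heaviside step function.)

F[g](ω) = \frac{i}{\omega + 91 i}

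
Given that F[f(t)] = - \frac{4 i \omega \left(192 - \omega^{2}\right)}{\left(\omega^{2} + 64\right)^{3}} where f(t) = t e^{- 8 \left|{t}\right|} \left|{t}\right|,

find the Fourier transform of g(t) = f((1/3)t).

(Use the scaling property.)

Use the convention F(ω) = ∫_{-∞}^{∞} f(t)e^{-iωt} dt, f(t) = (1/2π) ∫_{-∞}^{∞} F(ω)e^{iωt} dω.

F[g](ω) = \frac{108 i \omega \left(3 \omega^{2} - 64\right)}{\left(9 \omega^{2} + 64\right)^{3}}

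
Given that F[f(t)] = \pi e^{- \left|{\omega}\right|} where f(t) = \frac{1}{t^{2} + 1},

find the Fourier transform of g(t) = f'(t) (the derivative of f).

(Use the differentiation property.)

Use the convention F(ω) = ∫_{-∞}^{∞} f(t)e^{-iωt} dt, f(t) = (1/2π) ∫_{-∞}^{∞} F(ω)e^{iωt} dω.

F[g](ω) = i \pi \omega e^{- \left|{\omega}\right|}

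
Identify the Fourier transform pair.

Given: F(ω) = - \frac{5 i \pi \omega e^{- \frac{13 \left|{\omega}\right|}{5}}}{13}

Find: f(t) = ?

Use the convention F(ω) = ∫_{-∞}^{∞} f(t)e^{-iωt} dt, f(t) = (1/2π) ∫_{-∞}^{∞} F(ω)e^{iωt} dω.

f(t) = \frac{2 t}{\left(t^{2} + \frac{169}{25}\right)^{2}}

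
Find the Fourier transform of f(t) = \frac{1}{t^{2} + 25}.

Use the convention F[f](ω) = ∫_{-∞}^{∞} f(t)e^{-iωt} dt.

F(ω) = \frac{\pi e^{- 5 \left|{\omega}\right|}}{5}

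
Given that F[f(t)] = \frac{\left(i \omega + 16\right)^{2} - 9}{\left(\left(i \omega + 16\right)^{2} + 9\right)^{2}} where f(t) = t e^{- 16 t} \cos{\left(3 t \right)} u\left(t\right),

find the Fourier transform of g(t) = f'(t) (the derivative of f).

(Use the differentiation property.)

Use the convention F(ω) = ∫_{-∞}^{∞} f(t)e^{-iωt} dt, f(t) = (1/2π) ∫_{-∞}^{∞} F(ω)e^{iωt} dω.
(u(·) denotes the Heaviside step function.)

F[g](ω) = \frac{i \omega \left(\left(i \omega + 16\right)^{2} - 9\right)}{\left(\left(i \omega + 16\right)^{2} + 9\right)^{2}}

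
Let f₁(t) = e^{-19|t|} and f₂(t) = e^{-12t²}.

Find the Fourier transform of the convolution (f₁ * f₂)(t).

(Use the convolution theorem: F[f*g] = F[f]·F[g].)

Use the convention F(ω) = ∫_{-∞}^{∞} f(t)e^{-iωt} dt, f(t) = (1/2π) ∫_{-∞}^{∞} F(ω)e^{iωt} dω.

F[f₁*f₂](ω) = \frac{19 \sqrt{3} \sqrt{\pi} e^{- \frac{\omega^{2}}{48}}}{3 \left(\omega^{2} + 361\right)}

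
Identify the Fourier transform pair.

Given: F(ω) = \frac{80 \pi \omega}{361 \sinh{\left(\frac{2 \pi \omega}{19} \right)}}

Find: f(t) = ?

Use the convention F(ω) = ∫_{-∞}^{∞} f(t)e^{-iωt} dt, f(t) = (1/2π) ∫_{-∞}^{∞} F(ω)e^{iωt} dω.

f(t) = \frac{5}{\cosh^{2}{\left(\frac{19 t}{4} \right)}}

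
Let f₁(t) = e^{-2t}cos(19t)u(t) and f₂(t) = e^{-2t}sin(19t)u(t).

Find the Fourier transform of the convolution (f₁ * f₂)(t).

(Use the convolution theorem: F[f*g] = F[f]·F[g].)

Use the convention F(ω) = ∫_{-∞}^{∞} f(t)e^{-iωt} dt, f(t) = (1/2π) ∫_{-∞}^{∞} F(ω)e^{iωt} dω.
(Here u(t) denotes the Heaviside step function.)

F[f₁*f₂](ω) = \frac{19 \left(i \omega + 2\right)}{\left(\left(i \omega + 2\right)^{2} + 361\right)^{2}}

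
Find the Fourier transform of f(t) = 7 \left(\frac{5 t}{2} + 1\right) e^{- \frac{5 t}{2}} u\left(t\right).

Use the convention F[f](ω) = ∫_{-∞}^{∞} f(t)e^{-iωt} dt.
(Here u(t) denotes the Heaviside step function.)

F(ω) = \frac{28 \left(- i \omega - 5\right)}{4 \omega^{2} - 20 i \omega - 25}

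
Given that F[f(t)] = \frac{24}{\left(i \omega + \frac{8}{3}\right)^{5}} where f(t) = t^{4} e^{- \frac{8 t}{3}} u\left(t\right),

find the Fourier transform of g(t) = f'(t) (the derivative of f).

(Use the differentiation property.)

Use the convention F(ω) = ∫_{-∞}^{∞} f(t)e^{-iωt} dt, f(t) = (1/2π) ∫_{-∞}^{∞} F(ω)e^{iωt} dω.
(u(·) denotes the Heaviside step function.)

F[g](ω) = \frac{5832 i \omega}{\left(3 i \omega + 8\right)^{5}}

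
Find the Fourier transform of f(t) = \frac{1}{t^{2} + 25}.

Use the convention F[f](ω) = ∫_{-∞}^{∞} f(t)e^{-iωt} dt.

F(ω) = \frac{\pi e^{- 5 \left|{\omega}\right|}}{5}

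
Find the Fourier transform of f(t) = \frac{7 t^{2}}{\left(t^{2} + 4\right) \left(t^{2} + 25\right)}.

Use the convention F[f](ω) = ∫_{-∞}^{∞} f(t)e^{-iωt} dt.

F(ω) = \frac{\pi \left(5 - 2 e^{3 \left|{\omega}\right|}\right) e^{- 5 \left|{\omega}\right|}}{3}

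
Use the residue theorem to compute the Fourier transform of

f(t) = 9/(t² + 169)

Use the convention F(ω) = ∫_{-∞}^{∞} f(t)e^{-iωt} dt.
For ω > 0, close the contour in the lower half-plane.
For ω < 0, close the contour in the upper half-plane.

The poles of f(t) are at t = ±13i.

Let g(z) = f(z)e^{-iωz}; for large |z| the factor e^{-iωz} decays in the lower half-plane when ω > 0 and in the upper half-plane when ω < 0.

Case ω > 0 (lower half-plane, clockwise contour ⇒ F(ω) = -2πi·ΣRes):
  Res_{z = - 13 i} g(z) = \frac{9 i e^{- 13 \omega}}{26}
  F(ω) = -2πi·ΣRes = \frac{9 \pi e^{- 13 \omega}}{13}

Case ω < 0 (upper half-plane, counterclockwise contour ⇒ F(ω) = +2πi·ΣRes):
  Res_{z = 13 i} g(z) = - \frac{9 i e^{13 \omega}}{26}
  F(ω) = 2πi·ΣRes = \frac{9 \pi e^{13 \omega}}{13}

Both cases combine into a single formula in |ω|:

F(ω) = \frac{9 \pi e^{- 13 \left|{\omega}\right|}}{13}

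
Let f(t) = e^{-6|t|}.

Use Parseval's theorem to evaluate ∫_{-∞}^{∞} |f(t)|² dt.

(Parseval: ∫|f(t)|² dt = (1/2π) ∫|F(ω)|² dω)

∫|f(t)|² dt = \frac{1}{6}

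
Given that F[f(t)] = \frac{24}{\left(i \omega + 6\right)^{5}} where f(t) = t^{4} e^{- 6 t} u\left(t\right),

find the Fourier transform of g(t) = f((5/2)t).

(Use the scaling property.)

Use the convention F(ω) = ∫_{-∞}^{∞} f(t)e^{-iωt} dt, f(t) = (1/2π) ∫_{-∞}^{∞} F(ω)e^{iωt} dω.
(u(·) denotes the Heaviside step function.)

F[g](ω) = \frac{1875}{2 \left(i \omega + 15\right)^{5}}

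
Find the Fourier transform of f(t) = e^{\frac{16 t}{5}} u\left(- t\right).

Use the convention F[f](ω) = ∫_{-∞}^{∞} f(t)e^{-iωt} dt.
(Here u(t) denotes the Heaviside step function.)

F(ω) = - \frac{5}{5 i \omega - 16}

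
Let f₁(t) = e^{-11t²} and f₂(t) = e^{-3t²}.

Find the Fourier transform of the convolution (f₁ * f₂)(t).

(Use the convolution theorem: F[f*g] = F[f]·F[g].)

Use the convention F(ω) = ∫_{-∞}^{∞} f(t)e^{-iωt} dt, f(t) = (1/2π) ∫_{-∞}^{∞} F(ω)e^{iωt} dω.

F[f₁*f₂](ω) = \frac{\sqrt{33} \pi e^{- \frac{7 \omega^{2}}{66}}}{33}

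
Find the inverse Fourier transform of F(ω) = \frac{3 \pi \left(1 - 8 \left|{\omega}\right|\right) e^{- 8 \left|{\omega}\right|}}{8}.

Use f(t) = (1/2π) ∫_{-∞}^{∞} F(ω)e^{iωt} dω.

f(t) = \frac{6 t^{2}}{\left(t^{2} + 64\right)^{2}}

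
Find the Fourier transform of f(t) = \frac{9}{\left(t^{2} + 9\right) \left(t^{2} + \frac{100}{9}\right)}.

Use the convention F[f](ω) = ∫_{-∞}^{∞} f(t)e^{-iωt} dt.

F(ω) = \frac{27 \pi e^{- 3 \left|{\omega}\right|}}{19} - \frac{243 \pi e^{- \frac{10 \left|{\omega}\right|}{3}}}{190}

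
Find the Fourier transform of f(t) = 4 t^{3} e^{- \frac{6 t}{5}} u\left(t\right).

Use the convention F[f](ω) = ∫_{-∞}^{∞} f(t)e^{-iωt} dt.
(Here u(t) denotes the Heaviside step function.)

F(ω) = \frac{15000}{\left(5 i \omega + 6\right)^{4}}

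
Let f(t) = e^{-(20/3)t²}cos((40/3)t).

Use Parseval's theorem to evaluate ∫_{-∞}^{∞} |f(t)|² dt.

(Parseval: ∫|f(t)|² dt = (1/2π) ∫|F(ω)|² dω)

∫|f(t)|² dt = \frac{\sqrt{30} \sqrt{\pi} \left(1 + e^{\frac{40}{3}}\right)}{40 e^{\frac{40}{3}}}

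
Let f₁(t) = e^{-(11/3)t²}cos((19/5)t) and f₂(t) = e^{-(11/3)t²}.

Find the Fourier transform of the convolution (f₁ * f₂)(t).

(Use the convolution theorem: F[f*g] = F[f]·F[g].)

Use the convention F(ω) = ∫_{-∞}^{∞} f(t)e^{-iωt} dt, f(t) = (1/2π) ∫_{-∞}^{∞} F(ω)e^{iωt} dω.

F[f₁*f₂](ω) = \frac{3 \pi \left(e^{\frac{57 \omega}{55}} + 1\right) e^{- \frac{3 \omega^{2}}{22} - \frac{57 \omega}{110} - \frac{1083}{1100}}}{22}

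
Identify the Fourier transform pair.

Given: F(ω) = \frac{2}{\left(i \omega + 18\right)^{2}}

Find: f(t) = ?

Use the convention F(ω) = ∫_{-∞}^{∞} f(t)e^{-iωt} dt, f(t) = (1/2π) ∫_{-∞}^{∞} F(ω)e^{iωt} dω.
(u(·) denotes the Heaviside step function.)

f(t) = 2 t e^{- 18 t} u\left(t\right)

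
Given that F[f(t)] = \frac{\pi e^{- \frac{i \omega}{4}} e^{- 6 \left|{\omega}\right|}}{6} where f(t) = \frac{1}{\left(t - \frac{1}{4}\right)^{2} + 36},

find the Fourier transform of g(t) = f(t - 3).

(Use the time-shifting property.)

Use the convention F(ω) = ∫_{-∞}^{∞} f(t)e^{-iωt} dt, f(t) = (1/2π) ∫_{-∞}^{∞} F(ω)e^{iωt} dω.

F[g](ω) = \frac{\pi e^{- \frac{13 i \omega}{4} - 6 \left|{\omega}\right|}}{6}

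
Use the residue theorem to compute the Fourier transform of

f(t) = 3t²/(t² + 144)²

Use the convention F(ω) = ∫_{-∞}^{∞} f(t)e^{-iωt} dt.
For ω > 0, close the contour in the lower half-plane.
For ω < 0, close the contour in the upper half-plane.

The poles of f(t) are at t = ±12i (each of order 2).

Let g(z) = f(z)e^{-iωz}; for large |z| the factor e^{-iωz} decays in the lower half-plane when ω > 0 and in the upper half-plane when ω < 0.

Case ω > 0 (lower half-plane, clockwise contour ⇒ F(ω) = -2πi·ΣRes):
  Res_{z = - 12 i} g(z) = \frac{i \left(1 - 12 \omega\right) e^{- 12 \omega}}{16} (pole of order 2)
  F(ω) = -2πi·ΣRes = \frac{\pi \left(1 - 12 \omega\right) e^{- 12 \omega}}{8}

Case ω < 0 (upper half-plane, counterclockwise contour ⇒ F(ω) = +2πi·ΣRes):
  Res_{z = 12 i} g(z) = \frac{i \left(- 12 \omega - 1\right) e^{12 \omega}}{16} (pole of order 2)
  F(ω) = 2πi·ΣRes = \frac{\pi \left(12 \omega + 1\right) e^{12 \omega}}{8}

Both cases combine into a single formula in |ω|:

F(ω) = \frac{\pi \left(1 - 12 \left|{\omega}\right|\right) e^{- 12 \left|{\omega}\right|}}{8}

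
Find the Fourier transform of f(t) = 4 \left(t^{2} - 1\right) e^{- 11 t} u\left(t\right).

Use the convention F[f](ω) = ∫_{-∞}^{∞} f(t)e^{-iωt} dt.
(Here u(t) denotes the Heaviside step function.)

F(ω) = \frac{4 \left(2 i \omega - \left(i \omega + 11\right)^{3} + 22\right)}{\left(i \omega + 11\right)^{4}}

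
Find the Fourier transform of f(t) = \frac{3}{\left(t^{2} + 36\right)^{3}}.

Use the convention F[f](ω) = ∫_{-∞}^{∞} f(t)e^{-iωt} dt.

F(ω) = \frac{\pi \left(12 \omega^{2} + 6 \left|{\omega}\right| + 1\right) e^{- 6 \left|{\omega}\right|}}{6912}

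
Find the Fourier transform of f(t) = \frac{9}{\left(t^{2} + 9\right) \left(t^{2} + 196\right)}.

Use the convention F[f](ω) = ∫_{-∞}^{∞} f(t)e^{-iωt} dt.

F(ω) = \frac{3 \pi \left(14 e^{11 \left|{\omega}\right|} - 3\right) e^{- 14 \left|{\omega}\right|}}{2618}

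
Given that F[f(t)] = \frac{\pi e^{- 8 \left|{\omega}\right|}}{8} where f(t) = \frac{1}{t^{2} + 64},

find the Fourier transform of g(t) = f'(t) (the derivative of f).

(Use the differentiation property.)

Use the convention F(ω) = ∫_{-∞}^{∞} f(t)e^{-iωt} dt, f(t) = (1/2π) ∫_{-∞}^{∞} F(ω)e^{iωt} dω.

F[g](ω) = \frac{i \pi \omega e^{- 8 \left|{\omega}\right|}}{8}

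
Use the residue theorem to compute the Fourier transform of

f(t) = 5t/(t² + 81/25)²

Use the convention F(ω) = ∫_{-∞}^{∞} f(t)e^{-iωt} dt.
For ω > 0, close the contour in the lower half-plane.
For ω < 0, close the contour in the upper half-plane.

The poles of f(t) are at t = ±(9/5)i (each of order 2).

Let g(z) = f(z)e^{-iωz}; for large |z| the factor e^{-iωz} decays in the lower half-plane when ω > 0 and in the upper half-plane when ω < 0.

Case ω > 0 (lower half-plane, clockwise contour ⇒ F(ω) = -2πi·ΣRes):
  Res_{z = - \frac{9 i}{5}} g(z) = \frac{25 \omega e^{- \frac{9 \omega}{5}}}{36} (pole of order 2)
  F(ω) = -2πi·ΣRes = - \frac{25 i \pi \omega e^{- \frac{9 \omega}{5}}}{18}

Case ω < 0 (upper half-plane, counterclockwise contour ⇒ F(ω) = +2πi·ΣRes):
  Res_{z = \frac{9 i}{5}} g(z) = - \frac{25 \omega e^{\frac{9 \omega}{5}}}{36} (pole of order 2)
  F(ω) = 2πi·ΣRes = - \frac{25 i \pi \omega e^{\frac{9 \omega}{5}}}{18}

Both cases combine into a single formula in |ω|:

F(ω) = - \frac{25 i \pi \omega e^{- \frac{9 \left|{\omega}\right|}{5}}}{18}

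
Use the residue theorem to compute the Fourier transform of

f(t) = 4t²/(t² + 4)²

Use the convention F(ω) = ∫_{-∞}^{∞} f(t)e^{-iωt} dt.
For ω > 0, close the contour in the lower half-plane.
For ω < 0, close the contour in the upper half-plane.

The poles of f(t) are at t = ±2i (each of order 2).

Let g(z) = f(z)e^{-iωz}; for large |z| the factor e^{-iωz} decays in the lower half-plane when ω > 0 and in the upper half-plane when ω < 0.

Case ω > 0 (lower half-plane, clockwise contour ⇒ F(ω) = -2πi·ΣRes):
  Res_{z = - 2 i} g(z) = i \left(\frac{1}{2} - \omega\right) e^{- 2 \omega} (pole of order 2)
  F(ω) = -2πi·ΣRes = \pi \left(1 - 2 \omega\right) e^{- 2 \omega}

Case ω < 0 (upper half-plane, counterclockwise contour ⇒ F(ω) = +2πi·ΣRes):
  Res_{z = 2 i} g(z) = i \left(- \omega - \frac{1}{2}\right) e^{2 \omega} (pole of order 2)
  F(ω) = 2πi·ΣRes = \pi \left(2 \omega + 1\right) e^{2 \omega}

Both cases combine into a single formula in |ω|:

F(ω) = \pi \left(1 - 2 \left|{\omega}\right|\right) e^{- 2 \left|{\omega}\right|}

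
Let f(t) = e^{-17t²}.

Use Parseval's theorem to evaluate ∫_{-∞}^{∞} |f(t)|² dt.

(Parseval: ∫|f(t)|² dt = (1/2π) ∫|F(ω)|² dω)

∫|f(t)|² dt = \frac{\sqrt{34} \sqrt{\pi}}{34}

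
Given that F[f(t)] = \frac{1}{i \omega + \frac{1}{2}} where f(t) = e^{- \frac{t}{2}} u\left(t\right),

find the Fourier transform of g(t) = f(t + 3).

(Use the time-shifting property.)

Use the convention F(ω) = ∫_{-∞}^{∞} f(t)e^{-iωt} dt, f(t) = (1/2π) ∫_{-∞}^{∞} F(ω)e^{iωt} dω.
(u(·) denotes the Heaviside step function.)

F[g](ω) = \frac{2 e^{3 i \omega}}{2 i \omega + 1}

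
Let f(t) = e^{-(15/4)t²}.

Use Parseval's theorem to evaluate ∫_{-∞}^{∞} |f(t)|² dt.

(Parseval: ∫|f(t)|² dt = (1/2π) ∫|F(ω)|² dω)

∫|f(t)|² dt = \frac{\sqrt{30} \sqrt{\pi}}{15}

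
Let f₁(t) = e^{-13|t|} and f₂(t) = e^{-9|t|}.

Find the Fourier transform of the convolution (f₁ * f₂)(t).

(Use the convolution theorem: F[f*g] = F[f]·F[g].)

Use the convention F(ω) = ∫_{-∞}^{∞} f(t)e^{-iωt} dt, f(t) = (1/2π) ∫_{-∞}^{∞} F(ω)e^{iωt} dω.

F[f₁*f₂](ω) = \frac{468}{\left(\omega^{2} + 81\right) \left(\omega^{2} + 169\right)}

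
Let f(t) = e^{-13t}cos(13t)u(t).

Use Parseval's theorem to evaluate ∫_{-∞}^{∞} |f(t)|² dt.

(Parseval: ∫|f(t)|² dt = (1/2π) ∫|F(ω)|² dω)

∫|f(t)|² dt = \frac{3}{104}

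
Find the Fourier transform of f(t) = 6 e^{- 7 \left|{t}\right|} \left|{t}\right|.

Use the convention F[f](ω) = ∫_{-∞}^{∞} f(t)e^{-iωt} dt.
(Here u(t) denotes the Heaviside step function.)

F(ω) = \frac{12 \left(49 - \omega^{2}\right)}{\left(\omega^{2} + 49\right)^{2}}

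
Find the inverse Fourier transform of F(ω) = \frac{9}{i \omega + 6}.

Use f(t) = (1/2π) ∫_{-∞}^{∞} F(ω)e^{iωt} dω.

f(t) = 9 e^{- 6 t} u\left(t\right)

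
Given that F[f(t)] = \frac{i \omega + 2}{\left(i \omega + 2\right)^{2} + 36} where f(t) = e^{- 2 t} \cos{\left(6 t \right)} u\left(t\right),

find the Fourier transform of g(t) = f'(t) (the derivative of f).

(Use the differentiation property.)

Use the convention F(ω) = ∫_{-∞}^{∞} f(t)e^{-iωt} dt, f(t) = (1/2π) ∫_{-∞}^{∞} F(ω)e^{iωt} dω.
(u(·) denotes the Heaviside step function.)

F[g](ω) = \frac{i \omega \left(i \omega + 2\right)}{\left(i \omega + 2\right)^{2} + 36}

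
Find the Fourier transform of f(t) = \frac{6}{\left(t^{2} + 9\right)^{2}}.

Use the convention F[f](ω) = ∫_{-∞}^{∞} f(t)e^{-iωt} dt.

F(ω) = \frac{\pi \left(3 \left|{\omega}\right| + 1\right) e^{- 3 \left|{\omega}\right|}}{9}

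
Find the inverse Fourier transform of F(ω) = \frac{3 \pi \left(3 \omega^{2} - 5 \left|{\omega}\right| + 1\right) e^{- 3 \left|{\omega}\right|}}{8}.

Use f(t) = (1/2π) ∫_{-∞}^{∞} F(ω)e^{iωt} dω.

f(t) = \frac{3 t^{4}}{\left(t^{2} + 9\right)^{3}}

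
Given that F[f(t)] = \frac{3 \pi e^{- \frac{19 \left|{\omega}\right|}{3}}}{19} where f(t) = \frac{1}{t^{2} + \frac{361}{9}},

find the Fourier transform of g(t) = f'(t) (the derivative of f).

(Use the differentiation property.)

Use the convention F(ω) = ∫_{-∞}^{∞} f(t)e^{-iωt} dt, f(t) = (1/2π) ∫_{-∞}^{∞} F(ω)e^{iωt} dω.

F[g](ω) = \frac{3 i \pi \omega e^{- \frac{19 \left|{\omega}\right|}{3}}}{19}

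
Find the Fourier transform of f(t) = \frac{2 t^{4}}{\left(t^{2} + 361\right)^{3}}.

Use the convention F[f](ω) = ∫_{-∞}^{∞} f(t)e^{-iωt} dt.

F(ω) = \frac{\pi \left(361 \omega^{2} - 95 \left|{\omega}\right| + 3\right) e^{- 19 \left|{\omega}\right|}}{76}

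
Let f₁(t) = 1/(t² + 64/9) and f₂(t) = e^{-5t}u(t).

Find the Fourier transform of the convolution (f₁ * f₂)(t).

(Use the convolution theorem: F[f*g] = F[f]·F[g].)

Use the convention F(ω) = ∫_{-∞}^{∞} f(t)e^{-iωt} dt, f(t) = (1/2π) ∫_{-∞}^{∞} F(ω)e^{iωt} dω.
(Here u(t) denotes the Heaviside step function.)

F[f₁*f₂](ω) = \frac{3 \pi e^{- \frac{8 \left|{\omega}\right|}{3}}}{8 \left(i \omega + 5\right)}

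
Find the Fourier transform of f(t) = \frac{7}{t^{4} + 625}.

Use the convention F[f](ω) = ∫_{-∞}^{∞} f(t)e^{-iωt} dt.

F(ω) = \frac{7 \pi e^{- \frac{5 \sqrt{2} \left|{\omega}\right|}{2}} \sin{\left(\frac{5 \sqrt{2} \left|{\omega}\right|}{2} + \frac{\pi}{4} \right)}}{125}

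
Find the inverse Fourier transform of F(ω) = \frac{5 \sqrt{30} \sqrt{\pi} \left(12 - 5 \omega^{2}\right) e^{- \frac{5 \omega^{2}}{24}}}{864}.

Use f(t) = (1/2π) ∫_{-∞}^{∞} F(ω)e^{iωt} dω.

f(t) = t^{2} e^{- \frac{6 t^{2}}{5}}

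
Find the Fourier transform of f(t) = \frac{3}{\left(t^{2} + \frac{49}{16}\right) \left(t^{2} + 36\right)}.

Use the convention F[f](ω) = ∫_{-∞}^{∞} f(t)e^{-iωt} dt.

F(ω) = - \frac{8 \pi e^{- 6 \left|{\omega}\right|}}{527} + \frac{192 \pi e^{- \frac{7 \left|{\omega}\right|}{4}}}{3689}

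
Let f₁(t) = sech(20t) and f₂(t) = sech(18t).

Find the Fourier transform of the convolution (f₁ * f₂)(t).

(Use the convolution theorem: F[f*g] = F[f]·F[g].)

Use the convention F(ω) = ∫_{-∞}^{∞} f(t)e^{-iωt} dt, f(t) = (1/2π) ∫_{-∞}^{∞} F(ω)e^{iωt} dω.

F[f₁*f₂](ω) = \frac{\pi^{2}}{360 \cosh{\left(\frac{\pi \omega}{40} \right)} \cosh{\left(\frac{\pi \omega}{36} \right)}}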